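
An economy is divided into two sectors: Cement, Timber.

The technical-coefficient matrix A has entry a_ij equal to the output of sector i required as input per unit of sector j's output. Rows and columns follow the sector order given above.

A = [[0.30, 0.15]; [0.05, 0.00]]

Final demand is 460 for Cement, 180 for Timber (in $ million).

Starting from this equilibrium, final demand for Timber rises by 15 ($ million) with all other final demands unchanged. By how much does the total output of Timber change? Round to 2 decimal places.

I − A =
  [   0.70    -0.15]
  [  -0.05     1.00]
det(I−A) = (0.70)(1.00) − (-0.15)(-0.05) = 0.6925
adj(I−A) = [[1.00, 0.15], [0.05, 0.70]]
(I − A)⁻¹ = adj(I−A) / det(I−A) ≈
  [   1.4440     0.2166]
  [   0.0722     1.0108]
Δx = (I − A)⁻¹ Δd with Δd having +15 in the Timber component and 0 elsewhere.
So Δx_T = L_TT · (+15), where L_TT = adj(I−A)_TT / det(I−A) = 0.70 / 0.6925.
Δx_T = 0.70 × (+15) / 0.6925 = 10.50 / 0.6925 ≈ 15.16.

Δx_T = 15.16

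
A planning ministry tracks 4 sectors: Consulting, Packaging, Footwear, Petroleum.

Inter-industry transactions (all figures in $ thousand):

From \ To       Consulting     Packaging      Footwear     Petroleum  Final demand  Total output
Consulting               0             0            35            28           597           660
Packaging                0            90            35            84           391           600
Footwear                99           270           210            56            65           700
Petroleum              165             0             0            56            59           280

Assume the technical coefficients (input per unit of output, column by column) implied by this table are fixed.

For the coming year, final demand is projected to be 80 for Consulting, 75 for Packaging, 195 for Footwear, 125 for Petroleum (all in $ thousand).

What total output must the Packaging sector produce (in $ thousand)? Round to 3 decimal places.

Technical coefficients a_ij = z_ij / X_j:
  a_11 = 0/660 = 0.00, a_21 = 0/660 = 0.00, a_31 = 99/660 = 0.15, a_41 = 165/660 = 0.25
  a_12 = 0/600 = 0.00, a_22 = 90/600 = 0.15, a_32 = 270/600 = 0.45, a_42 = 0/600 = 0.00
  a_13 = 35/700 = 0.05, a_23 = 35/700 = 0.05, a_33 = 210/700 = 0.30, a_43 = 0/700 = 0.00
  a_14 = 28/280 = 0.10, a_24 = 84/280 = 0.30, a_34 = 56/280 = 0.20, a_44 = 56/280 = 0.20
I − A =
  [   1.00     0.00    -0.05    -0.10]
  [   0.00     0.85    -0.05    -0.30]
  [  -0.15    -0.45     0.70    -0.20]
  [  -0.25     0.00     0.00     0.80]
Compute the cofactors C_ij = (−1)^(i+j)·(3×3 minor ij) of I−A; the adjugate is their transpose:
adj(I−A) = Cᵀ =
  [ 0.458000   0.018000   0.034000   0.072500]
  [ 0.061000   0.534000   0.042500   0.218500]
  [ 0.178250   0.348750   0.658750   0.317750]
  [ 0.143125   0.005625   0.010625   0.566125]
det(I−A) = Σ_j (I−A)_1j·C_1j = (1.00)(0.458000) + (0.00)(0.061000) + (-0.05)(0.178250) + (-0.10)(0.143125) = 0.434775
(I − A)⁻¹ = adj(I−A) / det(I−A) ≈
  [   1.0534     0.0414     0.0782     0.1668]
  [   0.1403     1.2282     0.0978     0.5026]
  [   0.4100     0.8021     1.5152     0.7308]
  [   0.3292     0.0129     0.0244     1.3021]
x = (I − A)⁻¹ d = adj(I−A)·d / det(I−A), with det(I−A) = 0.434775:
  x_1 = (0.458000·80 + 0.018000·75 + 0.034000·195 + 0.072500·125) / 0.434775 = 53.6825 / 0.434775 ≈ 123.472
  x_2 = (0.061000·80 + 0.534000·75 + 0.042500·195 + 0.218500·125) / 0.434775 = 80.53 / 0.434775 ≈ 185.222
  x_3 = (0.178250·80 + 0.348750·75 + 0.658750·195 + 0.317750·125) / 0.434775 = 208.59125 / 0.434775 ≈ 479.768
  x_4 = (0.143125·80 + 0.005625·75 + 0.010625·195 + 0.566125·125) / 0.434775 = 84.709375 / 0.434775 ≈ 194.835

x_2 = 185.222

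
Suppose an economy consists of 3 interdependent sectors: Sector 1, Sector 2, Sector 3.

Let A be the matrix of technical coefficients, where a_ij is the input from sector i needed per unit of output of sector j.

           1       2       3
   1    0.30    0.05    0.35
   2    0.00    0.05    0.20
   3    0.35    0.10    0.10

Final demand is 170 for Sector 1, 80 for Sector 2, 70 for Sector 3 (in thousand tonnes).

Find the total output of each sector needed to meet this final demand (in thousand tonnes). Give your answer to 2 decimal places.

I − A =
  [   0.70    -0.05    -0.35]
  [   0.00     0.95    -0.20]
  [  -0.35    -0.10     0.90]
Cofactors of I−A, C_ij = (−1)^(i+j)·(minor ij) (rows/columns in the sector order above):
  C_11 = (0.95)(0.90) − (-0.20)(-0.10) = 0.8350
  C_12 = −[(0.00)(0.90) − (-0.20)(-0.35)] = 0.0700
  C_13 = (0.00)(-0.10) − (0.95)(-0.35) = 0.3325
  C_21 = −[(-0.05)(0.90) − (-0.35)(-0.10)] = 0.0800
  C_22 = (0.70)(0.90) − (-0.35)(-0.35) = 0.5075
  C_23 = −[(0.70)(-0.10) − (-0.05)(-0.35)] = 0.0875
  C_31 = (-0.05)(-0.20) − (-0.35)(0.95) = 0.3425
  C_32 = −[(0.70)(-0.20) − (-0.35)(0.00)] = 0.1400
  C_33 = (0.70)(0.95) − (-0.05)(0.00) = 0.6650
det(I−A) = Σ_j (I−A)_1j·C_1j = (0.70)(0.8350) + (-0.05)(0.0700) + (-0.35)(0.3325) = 0.464625
adj(I−A) = Cᵀ =
  [ 0.8350   0.0800   0.3425]
  [ 0.0700   0.5075   0.1400]
  [ 0.3325   0.0875   0.6650]
(I − A)⁻¹ = adj(I−A) / det(I−A) ≈
  [   1.7971     0.1722     0.7372]
  [   0.1507     1.0923     0.3013]
  [   0.7156     0.1883     1.4313]
x = (I − A)⁻¹ d = adj(I−A)·d / det(I−A), with det(I−A) = 0.464625:
  x_1 = (0.8350·170 + 0.0800·80 + 0.3425·70) / 0.464625 = 172.325 / 0.464625 ≈ 370.89
  x_2 = (0.0700·170 + 0.5075·80 + 0.1400·70) / 0.464625 = 62.30 / 0.464625 ≈ 134.09
  x_3 = (0.3325·170 + 0.0875·80 + 0.6650·70) / 0.464625 = 110.075 / 0.464625 ≈ 236.91

x_1 = 370.89, x_2 = 134.09, x_3 = 236.91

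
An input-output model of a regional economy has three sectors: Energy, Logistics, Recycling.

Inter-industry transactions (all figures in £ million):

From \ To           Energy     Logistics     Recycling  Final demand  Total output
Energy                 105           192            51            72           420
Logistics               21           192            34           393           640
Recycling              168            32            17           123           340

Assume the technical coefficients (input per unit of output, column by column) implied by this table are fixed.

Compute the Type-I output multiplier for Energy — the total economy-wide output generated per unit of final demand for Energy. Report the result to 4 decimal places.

Technical coefficients a_ij = z_ij / X_j:
  a_11 = 105/420 = 0.25, a_21 = 21/420 = 0.05, a_31 = 168/420 = 0.40
  a_12 = 192/640 = 0.30, a_22 = 192/640 = 0.30, a_32 = 32/640 = 0.05
  a_13 = 51/340 = 0.15, a_23 = 34/340 = 0.10, a_33 = 17/340 = 0.05
I − A =
  [   0.75    -0.30    -0.15]
  [  -0.05     0.70    -0.10]
  [  -0.40    -0.05     0.95]
Cofactors of I−A, C_ij = (−1)^(i+j)·(minor ij) (rows/columns in the sector order above):
  C_11 = (0.70)(0.95) − (-0.10)(-0.05) = 0.6600
  C_12 = −[(-0.05)(0.95) − (-0.10)(-0.40)] = 0.0875
  C_13 = (-0.05)(-0.05) − (0.70)(-0.40) = 0.2825
  C_21 = −[(-0.30)(0.95) − (-0.15)(-0.05)] = 0.2925
  C_22 = (0.75)(0.95) − (-0.15)(-0.40) = 0.6525
  C_23 = −[(0.75)(-0.05) − (-0.30)(-0.40)] = 0.1575
  C_31 = (-0.30)(-0.10) − (-0.15)(0.70) = 0.1350
  C_32 = −[(0.75)(-0.10) − (-0.15)(-0.05)] = 0.0825
  C_33 = (0.75)(0.70) − (-0.30)(-0.05) = 0.5100
det(I−A) = Σ_j (I−A)_1j·C_1j = (0.75)(0.6600) + (-0.30)(0.0875) + (-0.15)(0.2825) = 0.426375
adj(I−A) = Cᵀ =
  [ 0.6600   0.2925   0.1350]
  [ 0.0875   0.6525   0.0825]
  [ 0.2825   0.1575   0.5100]
(I − A)⁻¹ = adj(I−A) / det(I−A) ≈
  [   1.54793     0.68602     0.31662]
  [   0.20522     1.53034     0.19349]
  [   0.66256     0.36939     1.19613]
The output multiplier for sector j is the column-j sum of the Leontief inverse (I − A)⁻¹ = adj(I−A) / det(I−A).
Column 1 of adj(I−A): (0.6600, 0.0875, 0.2825); det(I−A) = 0.426375.
m_1 = (0.6600 + 0.0875 + 0.2825) / 0.426375 = 1.03 / 0.426375 ≈ 2.4157.

m_1 = 2.4157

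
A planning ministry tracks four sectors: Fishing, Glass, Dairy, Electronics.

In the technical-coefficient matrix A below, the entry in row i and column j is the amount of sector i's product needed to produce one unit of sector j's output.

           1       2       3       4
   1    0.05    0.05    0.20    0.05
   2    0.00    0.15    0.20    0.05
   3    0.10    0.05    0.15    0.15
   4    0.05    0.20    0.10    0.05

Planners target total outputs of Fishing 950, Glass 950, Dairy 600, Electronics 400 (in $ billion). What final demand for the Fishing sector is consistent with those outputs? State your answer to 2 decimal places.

I − A =
  [   0.95    -0.05    -0.20    -0.05]
  [   0.00     0.85    -0.20    -0.05]
  [  -0.10    -0.05     0.85    -0.15]
  [  -0.05    -0.20    -0.10     0.95]
d = (I − A) x:
  d_1 = (+0.95)·950 + (-0.05)·950 + (-0.20)·600 + (-0.05)·400 = 715.00
  d_2 = (+0.00)·950 + (+0.85)·950 + (-0.20)·600 + (-0.05)·400 = 667.50
  d_3 = (-0.10)·950 + (-0.05)·950 + (+0.85)·600 + (-0.15)·400 = 307.50
  d_4 = (-0.05)·950 + (-0.20)·950 + (-0.10)·600 + (+0.95)·400 = 82.50

d_1 = 715.00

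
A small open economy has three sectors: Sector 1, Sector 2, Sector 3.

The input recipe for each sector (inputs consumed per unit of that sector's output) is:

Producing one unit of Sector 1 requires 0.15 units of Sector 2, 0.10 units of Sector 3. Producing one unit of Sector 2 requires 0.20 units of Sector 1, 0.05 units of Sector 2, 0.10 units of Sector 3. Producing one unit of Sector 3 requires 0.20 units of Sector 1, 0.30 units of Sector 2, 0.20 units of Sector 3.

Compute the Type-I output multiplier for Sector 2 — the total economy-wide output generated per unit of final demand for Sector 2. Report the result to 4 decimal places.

m_2 = 1.5929

I − A =
  [   1.00    -0.20    -0.20]
  [  -0.15     0.95    -0.30]
  [  -0.10    -0.10     0.80]
Cofactors of I−A, C_ij = (−1)^(i+j)·(minor ij) (rows/columns in the sector order above):
  C_11 = (0.95)(0.80) − (-0.30)(-0.10) = 0.7300
  C_12 = −[(-0.15)(0.80) − (-0.30)(-0.10)] = 0.1500
  C_13 = (-0.15)(-0.10) − (0.95)(-0.10) = 0.1100
  C_21 = −[(-0.20)(0.80) − (-0.20)(-0.10)] = 0.1800
  C_22 = (1.00)(0.80) − (-0.20)(-0.10) = 0.7800
  C_23 = −[(1.00)(-0.10) − (-0.20)(-0.10)] = 0.1200
  C_31 = (-0.20)(-0.30) − (-0.20)(0.95) = 0.2500
  C_32 = −[(1.00)(-0.30) − (-0.20)(-0.15)] = 0.3300
  C_33 = (1.00)(0.95) − (-0.20)(-0.15) = 0.9200
det(I−A) = Σ_j (I−A)_1j·C_1j = (1.00)(0.7300) + (-0.20)(0.1500) + (-0.20)(0.1100) = 0.6780
adj(I−A) = Cᵀ =
  [ 0.7300   0.1800   0.2500]
  [ 0.1500   0.7800   0.3300]
  [ 0.1100   0.1200   0.9200]
(I − A)⁻¹ = adj(I−A) / det(I−A) ≈
  [   1.07670     0.26549     0.36873]
  [   0.22124     1.15044     0.48673]
  [   0.16224     0.17699     1.35693]
The output multiplier for sector j is the column-j sum of the Leontief inverse (I − A)⁻¹ = adj(I−A) / det(I−A).
Column 2 of adj(I−A): (0.1800, 0.7800, 0.1200); det(I−A) = 0.6780.
m_2 = (0.1800 + 0.7800 + 0.1200) / 0.6780 = 1.08 / 0.6780 ≈ 1.5929.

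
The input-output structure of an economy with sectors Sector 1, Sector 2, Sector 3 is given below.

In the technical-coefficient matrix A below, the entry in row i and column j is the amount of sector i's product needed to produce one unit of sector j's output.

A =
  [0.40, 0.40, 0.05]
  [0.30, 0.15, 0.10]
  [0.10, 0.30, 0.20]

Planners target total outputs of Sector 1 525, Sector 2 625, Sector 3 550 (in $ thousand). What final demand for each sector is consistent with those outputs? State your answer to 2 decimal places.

d_1 = 37.50, d_2 = 318.75, d_3 = 200.00

I − A =
  [   0.60    -0.40    -0.05]
  [  -0.30     0.85    -0.10]
  [  -0.10    -0.30     0.80]
d = (I − A) x:
  d_1 = (+0.60)·525 + (-0.40)·625 + (-0.05)·550 = 37.50
  d_2 = (-0.30)·525 + (+0.85)·625 + (-0.10)·550 = 318.75
  d_3 = (-0.10)·525 + (-0.30)·625 + (+0.80)·550 = 200.00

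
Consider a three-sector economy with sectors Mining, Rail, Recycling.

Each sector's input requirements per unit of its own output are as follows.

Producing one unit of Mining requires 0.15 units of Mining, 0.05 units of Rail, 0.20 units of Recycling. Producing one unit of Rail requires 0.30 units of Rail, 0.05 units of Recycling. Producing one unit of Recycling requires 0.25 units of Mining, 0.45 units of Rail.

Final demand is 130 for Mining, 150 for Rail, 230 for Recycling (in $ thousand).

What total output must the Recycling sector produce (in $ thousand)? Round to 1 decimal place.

I − A =
  [   0.85     0.00    -0.25]
  [  -0.05     0.70    -0.45]
  [  -0.20    -0.05     1.00]
Cofactors of I−A, C_ij = (−1)^(i+j)·(minor ij) (rows/columns in the sector order above):
  C_11 = (0.70)(1.00) − (-0.45)(-0.05) = 0.6775
  C_12 = −[(-0.05)(1.00) − (-0.45)(-0.20)] = 0.1400
  C_13 = (-0.05)(-0.05) − (0.70)(-0.20) = 0.1425
  C_21 = −[(0.00)(1.00) − (-0.25)(-0.05)] = 0.0125
  C_22 = (0.85)(1.00) − (-0.25)(-0.20) = 0.8000
  C_23 = −[(0.85)(-0.05) − (0.00)(-0.20)] = 0.0425
  C_31 = (0.00)(-0.45) − (-0.25)(0.70) = 0.1750
  C_32 = −[(0.85)(-0.45) − (-0.25)(-0.05)] = 0.3950
  C_33 = (0.85)(0.70) − (0.00)(-0.05) = 0.5950
det(I−A) = Σ_j (I−A)_1j·C_1j = (0.85)(0.6775) + (0.00)(0.1400) + (-0.25)(0.1425) = 0.54025
adj(I−A) = Cᵀ =
  [ 0.6775   0.0125   0.1750]
  [ 0.1400   0.8000   0.3950]
  [ 0.1425   0.0425   0.5950]
(I − A)⁻¹ = adj(I−A) / det(I−A) ≈
  [   1.2540     0.0231     0.3239]
  [   0.2591     1.4808     0.7311]
  [   0.2638     0.0787     1.1013]
x = (I − A)⁻¹ d = adj(I−A)·d / det(I−A), with det(I−A) = 0.54025:
  x_1 = (0.6775·130 + 0.0125·150 + 0.1750·230) / 0.54025 = 130.20 / 0.54025 ≈ 241.0
  x_2 = (0.1400·130 + 0.8000·150 + 0.3950·230) / 0.54025 = 229.05 / 0.54025 ≈ 424.0
  x_3 = (0.1425·130 + 0.0425·150 + 0.5950·230) / 0.54025 = 161.75 / 0.54025 ≈ 299.4

x_3 = 299.4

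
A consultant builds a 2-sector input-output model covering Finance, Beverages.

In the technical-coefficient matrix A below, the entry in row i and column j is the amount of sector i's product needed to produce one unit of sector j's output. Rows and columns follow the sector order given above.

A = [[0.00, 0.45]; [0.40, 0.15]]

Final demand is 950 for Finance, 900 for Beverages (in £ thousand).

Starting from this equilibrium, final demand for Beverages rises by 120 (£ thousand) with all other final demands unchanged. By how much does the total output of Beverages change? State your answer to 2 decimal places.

Δx_2 = 179.10

I − A =
  [   1.00    -0.45]
  [  -0.40     0.85]
det(I−A) = (1.00)(0.85) − (-0.45)(-0.40) = 0.6700
adj(I−A) = [[0.85, 0.45], [0.40, 1.00]]
(I − A)⁻¹ = adj(I−A) / det(I−A) ≈
  [   1.2687     0.6716]
  [   0.5970     1.4925]
Δx = (I − A)⁻¹ Δd with Δd having +120 in the Beverages component and 0 elsewhere.
So Δx_2 = L_22 · (+120), where L_22 = adj(I−A)_22 / det(I−A) = 1.00 / 0.6700.
Δx_2 = 1.00 × (+120) / 0.6700 = 120.00 / 0.6700 ≈ 179.10.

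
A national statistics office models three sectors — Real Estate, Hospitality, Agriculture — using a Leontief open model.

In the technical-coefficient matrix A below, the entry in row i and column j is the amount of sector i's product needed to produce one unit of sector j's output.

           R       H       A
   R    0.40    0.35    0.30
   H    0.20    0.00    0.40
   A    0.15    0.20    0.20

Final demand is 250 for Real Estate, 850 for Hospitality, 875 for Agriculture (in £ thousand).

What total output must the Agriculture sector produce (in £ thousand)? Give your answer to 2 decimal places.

x_A = 2207.63

I − A =
  [   0.60    -0.35    -0.30]
  [  -0.20     1.00    -0.40]
  [  -0.15    -0.20     0.80]
Cofactors of I−A, C_ij = (−1)^(i+j)·(minor ij) (rows/columns in the sector order above):
  C_11 = (1.00)(0.80) − (-0.40)(-0.20) = 0.7200
  C_12 = −[(-0.20)(0.80) − (-0.40)(-0.15)] = 0.2200
  C_13 = (-0.20)(-0.20) − (1.00)(-0.15) = 0.1900
  C_21 = −[(-0.35)(0.80) − (-0.30)(-0.20)] = 0.3400
  C_22 = (0.60)(0.80) − (-0.30)(-0.15) = 0.4350
  C_23 = −[(0.60)(-0.20) − (-0.35)(-0.15)] = 0.1725
  C_31 = (-0.35)(-0.40) − (-0.30)(1.00) = 0.4400
  C_32 = −[(0.60)(-0.40) − (-0.30)(-0.20)] = 0.3000
  C_33 = (0.60)(1.00) − (-0.35)(-0.20) = 0.5300
det(I−A) = Σ_j (I−A)_1j·C_1j = (0.60)(0.7200) + (-0.35)(0.2200) + (-0.30)(0.1900) = 0.2980
adj(I−A) = Cᵀ =
  [ 0.7200   0.3400   0.4400]
  [ 0.2200   0.4350   0.3000]
  [ 0.1900   0.1725   0.5300]
(I − A)⁻¹ = adj(I−A) / det(I−A) ≈
  [   2.4161     1.1409     1.4765]
  [   0.7383     1.4597     1.0067]
  [   0.6376     0.5789     1.7785]
x = (I − A)⁻¹ d = adj(I−A)·d / det(I−A), with det(I−A) = 0.2980:
  x_R = (0.7200·250 + 0.3400·850 + 0.4400·875) / 0.2980 = 854.00 / 0.2980 ≈ 2865.77
  x_H = (0.2200·250 + 0.4350·850 + 0.3000·875) / 0.2980 = 687.25 / 0.2980 ≈ 2306.21
  x_A = (0.1900·250 + 0.1725·850 + 0.5300·875) / 0.2980 = 657.875 / 0.2980 ≈ 2207.63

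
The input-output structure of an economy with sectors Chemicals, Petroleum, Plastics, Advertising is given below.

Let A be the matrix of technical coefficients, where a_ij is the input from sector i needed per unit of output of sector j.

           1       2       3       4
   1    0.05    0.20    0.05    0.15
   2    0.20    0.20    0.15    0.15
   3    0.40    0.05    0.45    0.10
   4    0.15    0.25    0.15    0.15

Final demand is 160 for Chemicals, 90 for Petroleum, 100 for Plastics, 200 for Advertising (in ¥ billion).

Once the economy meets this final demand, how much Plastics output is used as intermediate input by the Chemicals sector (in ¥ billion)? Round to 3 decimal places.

z_31 = 147.482

I − A =
  [   0.95    -0.20    -0.05    -0.15]
  [  -0.20     0.80    -0.15    -0.15]
  [  -0.40    -0.05     0.55    -0.10]
  [  -0.15    -0.25    -0.15     0.85]
Compute the cofactors C_ij = (−1)^(i+j)·(3×3 minor ij) of I−A; the adjugate is their transpose:
adj(I−A) = Cᵀ =
  [ 0.330125   0.115625   0.085750   0.088750]
  [ 0.165125   0.390750   0.153250   0.116125]
  [ 0.283625   0.149000   0.546375   0.140625]
  [ 0.156875   0.161625   0.156625   0.360375]
det(I−A) = Σ_j (I−A)_1j·C_1j = (0.95)(0.330125) + (-0.20)(0.165125) + (-0.05)(0.283625) + (-0.15)(0.156875) = 0.24288125
(I − A)⁻¹ = adj(I−A) / det(I−A) ≈
  [   1.3592     0.4761     0.3531     0.3654]
  [   0.6799     1.6088     0.6310     0.4781]
  [   1.1678     0.6135     2.2496     0.5790]
  [   0.6459     0.6654     0.6449     1.4837]
First solve x = (I − A)⁻¹ d = adj(I−A)·d / det(I−A); in particular x_1 = (0.330125·160 + 0.115625·90 + 0.085750·100 + 0.088750·200) / 0.24288125 = 89.55125 / 0.24288125 ≈ 368.70384.
Intermediate flow from 3 to 1: z_31 = a_31 · x_1 = 0.40 × 89.55125 / 0.24288125 = 35.8205 / 0.24288125 ≈ 147.482.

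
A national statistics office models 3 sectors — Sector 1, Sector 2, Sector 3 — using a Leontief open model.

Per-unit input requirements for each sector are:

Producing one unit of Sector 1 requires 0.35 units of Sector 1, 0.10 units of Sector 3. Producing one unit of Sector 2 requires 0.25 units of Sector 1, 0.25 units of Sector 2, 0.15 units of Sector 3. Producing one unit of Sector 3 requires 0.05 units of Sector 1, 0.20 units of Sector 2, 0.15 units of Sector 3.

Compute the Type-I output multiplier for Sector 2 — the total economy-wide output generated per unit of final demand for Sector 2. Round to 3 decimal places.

m_2 = 2.305

I − A =
  [   0.65    -0.25    -0.05]
  [   0.00     0.75    -0.20]
  [  -0.10    -0.15     0.85]
Cofactors of I−A, C_ij = (−1)^(i+j)·(minor ij) (rows/columns in the sector order above):
  C_11 = (0.75)(0.85) − (-0.20)(-0.15) = 0.6075
  C_12 = −[(0.00)(0.85) − (-0.20)(-0.10)] = 0.0200
  C_13 = (0.00)(-0.15) − (0.75)(-0.10) = 0.0750
  C_21 = −[(-0.25)(0.85) − (-0.05)(-0.15)] = 0.2200
  C_22 = (0.65)(0.85) − (-0.05)(-0.10) = 0.5475
  C_23 = −[(0.65)(-0.15) − (-0.25)(-0.10)] = 0.1225
  C_31 = (-0.25)(-0.20) − (-0.05)(0.75) = 0.0875
  C_32 = −[(0.65)(-0.20) − (-0.05)(0.00)] = 0.1300
  C_33 = (0.65)(0.75) − (-0.25)(0.00) = 0.4875
det(I−A) = Σ_j (I−A)_1j·C_1j = (0.65)(0.6075) + (-0.25)(0.0200) + (-0.05)(0.0750) = 0.386125
adj(I−A) = Cᵀ =
  [ 0.6075   0.2200   0.0875]
  [ 0.0200   0.5475   0.1300]
  [ 0.0750   0.1225   0.4875]
(I − A)⁻¹ = adj(I−A) / det(I−A) ≈
  [   1.5733     0.5698     0.2266]
  [   0.0518     1.4179     0.3367]
  [   0.1942     0.3173     1.2625]
The output multiplier for sector j is the column-j sum of the Leontief inverse (I − A)⁻¹ = adj(I−A) / det(I−A).
Column 2 of adj(I−A): (0.2200, 0.5475, 0.1225); det(I−A) = 0.386125.
m_2 = (0.2200 + 0.5475 + 0.1225) / 0.386125 = 0.89 / 0.386125 ≈ 2.305.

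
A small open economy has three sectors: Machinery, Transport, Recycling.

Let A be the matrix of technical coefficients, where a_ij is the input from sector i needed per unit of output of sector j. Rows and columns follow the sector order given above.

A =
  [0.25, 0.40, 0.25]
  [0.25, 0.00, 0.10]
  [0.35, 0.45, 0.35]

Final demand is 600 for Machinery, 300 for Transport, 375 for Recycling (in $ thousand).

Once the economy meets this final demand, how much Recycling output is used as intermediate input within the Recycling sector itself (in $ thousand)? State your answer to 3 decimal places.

z_33 = 897.540

I − A =
  [   0.75    -0.40    -0.25]
  [  -0.25     1.00    -0.10]
  [  -0.35    -0.45     0.65]
Cofactors of I−A, C_ij = (−1)^(i+j)·(minor ij) (rows/columns in the sector order above):
  C_11 = (1.00)(0.65) − (-0.10)(-0.45) = 0.6050
  C_12 = −[(-0.25)(0.65) − (-0.10)(-0.35)] = 0.1975
  C_13 = (-0.25)(-0.45) − (1.00)(-0.35) = 0.4625
  C_21 = −[(-0.40)(0.65) − (-0.25)(-0.45)] = 0.3725
  C_22 = (0.75)(0.65) − (-0.25)(-0.35) = 0.4000
  C_23 = −[(0.75)(-0.45) − (-0.40)(-0.35)] = 0.4775
  C_31 = (-0.40)(-0.10) − (-0.25)(1.00) = 0.2900
  C_32 = −[(0.75)(-0.10) − (-0.25)(-0.25)] = 0.1375
  C_33 = (0.75)(1.00) − (-0.40)(-0.25) = 0.6500
det(I−A) = Σ_j (I−A)_1j·C_1j = (0.75)(0.6050) + (-0.40)(0.1975) + (-0.25)(0.4625) = 0.259125
adj(I−A) = Cᵀ =
  [ 0.6050   0.3725   0.2900]
  [ 0.1975   0.4000   0.1375]
  [ 0.4625   0.4775   0.6500]
(I − A)⁻¹ = adj(I−A) / det(I−A) ≈
  [   2.3348     1.4375     1.1192]
  [   0.7622     1.5437     0.5306]
  [   1.7849     1.8427     2.5084]
First solve x = (I − A)⁻¹ d = adj(I−A)·d / det(I−A); in particular x_3 = (0.4625·600 + 0.4775·300 + 0.6500·375) / 0.259125 = 664.50 / 0.259125 ≈ 2564.39942.
Intermediate flow from 3 to 3: z_33 = a_33 · x_3 = 0.35 × 664.50 / 0.259125 = 232.575 / 0.259125 ≈ 897.540.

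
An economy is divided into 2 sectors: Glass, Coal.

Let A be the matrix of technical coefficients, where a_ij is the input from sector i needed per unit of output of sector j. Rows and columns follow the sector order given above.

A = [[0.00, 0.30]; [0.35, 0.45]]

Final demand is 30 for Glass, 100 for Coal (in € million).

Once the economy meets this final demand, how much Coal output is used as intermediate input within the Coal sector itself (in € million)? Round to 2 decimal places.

I − A =
  [   1.00    -0.30]
  [  -0.35     0.55]
det(I−A) = (1.00)(0.55) − (-0.30)(-0.35) = 0.4450
adj(I−A) = [[0.55, 0.30], [0.35, 1.00]]
(I − A)⁻¹ = adj(I−A) / det(I−A) ≈
  [   1.2360     0.6742]
  [   0.7865     2.2472]
First solve x = (I − A)⁻¹ d = adj(I−A)·d / det(I−A); in particular x_C = (0.35·30 + 1.00·100) / 0.4450 = 110.50 / 0.4450 ≈ 248.3146.
Intermediate flow from C to C: z_CC = a_CC · x_C = 0.45 × 110.50 / 0.4450 = 49.725 / 0.4450 ≈ 111.74.

z_CC = 111.74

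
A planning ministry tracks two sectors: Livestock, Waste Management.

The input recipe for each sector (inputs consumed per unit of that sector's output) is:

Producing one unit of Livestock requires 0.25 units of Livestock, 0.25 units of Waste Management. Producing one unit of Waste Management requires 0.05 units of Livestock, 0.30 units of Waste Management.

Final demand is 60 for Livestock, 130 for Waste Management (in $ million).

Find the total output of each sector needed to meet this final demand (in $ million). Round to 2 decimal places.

I − A =
  [   0.75    -0.05]
  [  -0.25     0.70]
det(I−A) = (0.75)(0.70) − (-0.05)(-0.25) = 0.5125
adj(I−A) = [[0.70, 0.05], [0.25, 0.75]]
(I − A)⁻¹ = adj(I−A) / det(I−A) ≈
  [   1.3659     0.0976]
  [   0.4878     1.4634]
x = (I − A)⁻¹ d = adj(I−A)·d / det(I−A), with det(I−A) = 0.5125:
  x_L = (0.70·60 + 0.05·130) / 0.5125 = 48.50 / 0.5125 ≈ 94.63
  x_W = (0.25·60 + 0.75·130) / 0.5125 = 112.50 / 0.5125 ≈ 219.51

x_L = 94.63, x_W = 219.51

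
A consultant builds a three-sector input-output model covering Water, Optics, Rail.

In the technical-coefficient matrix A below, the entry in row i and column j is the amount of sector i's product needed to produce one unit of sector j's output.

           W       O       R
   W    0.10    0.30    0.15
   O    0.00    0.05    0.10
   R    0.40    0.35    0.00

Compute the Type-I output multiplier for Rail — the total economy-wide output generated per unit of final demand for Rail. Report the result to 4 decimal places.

I − A =
  [   0.90    -0.30    -0.15]
  [   0.00     0.95    -0.10]
  [  -0.40    -0.35     1.00]
Cofactors of I−A, C_ij = (−1)^(i+j)·(minor ij) (rows/columns in the sector order above):
  C_11 = (0.95)(1.00) − (-0.10)(-0.35) = 0.9150
  C_12 = −[(0.00)(1.00) − (-0.10)(-0.40)] = 0.0400
  C_13 = (0.00)(-0.35) − (0.95)(-0.40) = 0.3800
  C_21 = −[(-0.30)(1.00) − (-0.15)(-0.35)] = 0.3525
  C_22 = (0.90)(1.00) − (-0.15)(-0.40) = 0.8400
  C_23 = −[(0.90)(-0.35) − (-0.30)(-0.40)] = 0.4350
  C_31 = (-0.30)(-0.10) − (-0.15)(0.95) = 0.1725
  C_32 = −[(0.90)(-0.10) − (-0.15)(0.00)] = 0.0900
  C_33 = (0.90)(0.95) − (-0.30)(0.00) = 0.8550
det(I−A) = Σ_j (I−A)_1j·C_1j = (0.90)(0.9150) + (-0.30)(0.0400) + (-0.15)(0.3800) = 0.7545
adj(I−A) = Cᵀ =
  [ 0.9150   0.3525   0.1725]
  [ 0.0400   0.8400   0.0900]
  [ 0.3800   0.4350   0.8550]
(I − A)⁻¹ = adj(I−A) / det(I−A) ≈
  [   1.21272     0.46720     0.22863]
  [   0.05302     1.11332     0.11928]
  [   0.50364     0.57654     1.13320]
The output multiplier for sector j is the column-j sum of the Leontief inverse (I − A)⁻¹ = adj(I−A) / det(I−A).
Column R of adj(I−A): (0.1725, 0.0900, 0.8550); det(I−A) = 0.7545.
m_R = (0.1725 + 0.0900 + 0.8550) / 0.7545 = 1.1175 / 0.7545 ≈ 1.4811.

m_R = 1.4811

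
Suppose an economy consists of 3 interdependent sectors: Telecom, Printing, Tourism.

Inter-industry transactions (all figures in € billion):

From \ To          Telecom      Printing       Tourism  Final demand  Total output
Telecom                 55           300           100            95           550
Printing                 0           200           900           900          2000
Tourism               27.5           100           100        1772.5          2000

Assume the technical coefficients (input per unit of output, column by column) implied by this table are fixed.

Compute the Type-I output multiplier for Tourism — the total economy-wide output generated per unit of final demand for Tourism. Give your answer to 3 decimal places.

m_3 = 1.785

Technical coefficients a_ij = z_ij / X_j:
  a_11 = 55/550 = 0.10, a_21 = 0/550 = 0.00, a_31 = 27.5/550 = 0.05
  a_12 = 300/2000 = 0.15, a_22 = 200/2000 = 0.10, a_32 = 100/2000 = 0.05
  a_13 = 100/2000 = 0.05, a_23 = 900/2000 = 0.45, a_33 = 100/2000 = 0.05
I − A =
  [   0.90    -0.15    -0.05]
  [   0.00     0.90    -0.45]
  [  -0.05    -0.05     0.95]
Cofactors of I−A, C_ij = (−1)^(i+j)·(minor ij) (rows/columns in the sector order above):
  C_11 = (0.90)(0.95) − (-0.45)(-0.05) = 0.8325
  C_12 = −[(0.00)(0.95) − (-0.45)(-0.05)] = 0.0225
  C_13 = (0.00)(-0.05) − (0.90)(-0.05) = 0.0450
  C_21 = −[(-0.15)(0.95) − (-0.05)(-0.05)] = 0.1450
  C_22 = (0.90)(0.95) − (-0.05)(-0.05) = 0.8525
  C_23 = −[(0.90)(-0.05) − (-0.15)(-0.05)] = 0.0525
  C_31 = (-0.15)(-0.45) − (-0.05)(0.90) = 0.1125
  C_32 = −[(0.90)(-0.45) − (-0.05)(0.00)] = 0.4050
  C_33 = (0.90)(0.90) − (-0.15)(0.00) = 0.8100
det(I−A) = Σ_j (I−A)_1j·C_1j = (0.90)(0.8325) + (-0.15)(0.0225) + (-0.05)(0.0450) = 0.743625
adj(I−A) = Cᵀ =
  [ 0.8325   0.1450   0.1125]
  [ 0.0225   0.8525   0.4050]
  [ 0.0450   0.0525   0.8100]
(I − A)⁻¹ = adj(I−A) / det(I−A) ≈
  [   1.1195     0.1950     0.1513]
  [   0.0303     1.1464     0.5446]
  [   0.0605     0.0706     1.0893]
The output multiplier for sector j is the column-j sum of the Leontief inverse (I − A)⁻¹ = adj(I−A) / det(I−A).
Column 3 of adj(I−A): (0.1125, 0.4050, 0.8100); det(I−A) = 0.743625.
m_3 = (0.1125 + 0.4050 + 0.8100) / 0.743625 = 1.3275 / 0.743625 ≈ 1.785.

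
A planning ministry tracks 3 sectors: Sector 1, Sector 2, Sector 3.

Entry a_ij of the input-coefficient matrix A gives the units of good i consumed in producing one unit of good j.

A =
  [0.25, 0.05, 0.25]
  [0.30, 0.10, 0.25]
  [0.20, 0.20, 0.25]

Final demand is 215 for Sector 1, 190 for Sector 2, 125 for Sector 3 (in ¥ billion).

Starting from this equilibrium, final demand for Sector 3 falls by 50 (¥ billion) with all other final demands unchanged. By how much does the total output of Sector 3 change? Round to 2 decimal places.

Δx_3 = -83.54

I − A =
  [   0.75    -0.05    -0.25]
  [  -0.30     0.90    -0.25]
  [  -0.20    -0.20     0.75]
Cofactors of I−A, C_ij = (−1)^(i+j)·(minor ij) (rows/columns in the sector order above):
  C_11 = (0.90)(0.75) − (-0.25)(-0.20) = 0.6250
  C_12 = −[(-0.30)(0.75) − (-0.25)(-0.20)] = 0.2750
  C_13 = (-0.30)(-0.20) − (0.90)(-0.20) = 0.2400
  C_21 = −[(-0.05)(0.75) − (-0.25)(-0.20)] = 0.0875
  C_22 = (0.75)(0.75) − (-0.25)(-0.20) = 0.5125
  C_23 = −[(0.75)(-0.20) − (-0.05)(-0.20)] = 0.1600
  C_31 = (-0.05)(-0.25) − (-0.25)(0.90) = 0.2375
  C_32 = −[(0.75)(-0.25) − (-0.25)(-0.30)] = 0.2625
  C_33 = (0.75)(0.90) − (-0.05)(-0.30) = 0.6600
det(I−A) = Σ_j (I−A)_1j·C_1j = (0.75)(0.6250) + (-0.05)(0.2750) + (-0.25)(0.2400) = 0.3950
adj(I−A) = Cᵀ =
  [ 0.6250   0.0875   0.2375]
  [ 0.2750   0.5125   0.2625]
  [ 0.2400   0.1600   0.6600]
(I − A)⁻¹ = adj(I−A) / det(I−A) ≈
  [   1.5823     0.2215     0.6013]
  [   0.6962     1.2975     0.6646]
  [   0.6076     0.4051     1.6709]
Δx = (I − A)⁻¹ Δd with Δd having -50 in the Sector 3 component and 0 elsewhere.
So Δx_3 = L_33 · (-50), where L_33 = adj(I−A)_33 / det(I−A) = 0.6600 / 0.3950.
Δx_3 = 0.6600 × (-50) / 0.3950 = -33.00 / 0.3950 ≈ -83.54.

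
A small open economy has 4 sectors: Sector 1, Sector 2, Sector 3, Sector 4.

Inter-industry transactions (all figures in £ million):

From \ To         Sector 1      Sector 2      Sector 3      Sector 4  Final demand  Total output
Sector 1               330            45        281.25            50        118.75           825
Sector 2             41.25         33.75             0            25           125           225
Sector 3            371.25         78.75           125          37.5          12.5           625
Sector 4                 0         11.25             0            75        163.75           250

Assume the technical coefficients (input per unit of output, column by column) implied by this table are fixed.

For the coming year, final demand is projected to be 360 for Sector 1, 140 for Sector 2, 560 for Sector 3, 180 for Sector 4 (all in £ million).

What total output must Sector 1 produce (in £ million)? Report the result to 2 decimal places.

Technical coefficients a_ij = z_ij / X_j:
  a_11 = 330/825 = 0.40, a_21 = 41.25/825 = 0.05, a_31 = 371.25/825 = 0.45, a_41 = 0/825 = 0.00
  a_12 = 45/225 = 0.20, a_22 = 33.75/225 = 0.15, a_32 = 78.75/225 = 0.35, a_42 = 11.25/225 = 0.05
  a_13 = 281.25/625 = 0.45, a_23 = 0/625 = 0.00, a_33 = 125/625 = 0.20, a_43 = 0/625 = 0.00
  a_14 = 50/250 = 0.20, a_24 = 25/250 = 0.10, a_34 = 37.5/250 = 0.15, a_44 = 75/250 = 0.30
I − A =
  [   0.60    -0.20    -0.45    -0.20]
  [  -0.05     0.85     0.00    -0.10]
  [  -0.45    -0.35     0.80    -0.15]
  [   0.00    -0.05     0.00     0.70]
Compute the cofactors C_ij = (−1)^(i+j)·(3×3 minor ij) of I−A; the adjugate is their transpose:
adj(I−A) = Cᵀ =
  [ 0.472000   0.233625   0.265500   0.225125]
  [ 0.028000   0.194250   0.015750   0.039125]
  [ 0.278125   0.219000   0.346500   0.185000]
  [ 0.002000   0.013875   0.001125   0.220000]
det(I−A) = Σ_j (I−A)_1j·C_1j = (0.60)(0.472000) + (-0.20)(0.028000) + (-0.45)(0.278125) + (-0.20)(0.002000) = 0.15204375
(I − A)⁻¹ = adj(I−A) / det(I−A) ≈
  [   3.1044     1.5366     1.7462     1.4807]
  [   0.1842     1.2776     0.1036     0.2573]
  [   1.8292     1.4404     2.2789     1.2168]
  [   0.0132     0.0913     0.0074     1.4470]
x = (I − A)⁻¹ d = adj(I−A)·d / det(I−A), with det(I−A) = 0.15204375:
  x_1 = (0.472000·360 + 0.233625·140 + 0.265500·560 + 0.225125·180) / 0.15204375 = 391.83 / 0.15204375 ≈ 2577.09
  x_2 = (0.028000·360 + 0.194250·140 + 0.015750·560 + 0.039125·180) / 0.15204375 = 53.1375 / 0.15204375 ≈ 349.49
  x_3 = (0.278125·360 + 0.219000·140 + 0.346500·560 + 0.185000·180) / 0.15204375 = 358.125 / 0.15204375 ≈ 2355.41
  x_4 = (0.002000·360 + 0.013875·140 + 0.001125·560 + 0.220000·180) / 0.15204375 = 42.8925 / 0.15204375 ≈ 282.11

x_1 = 2577.09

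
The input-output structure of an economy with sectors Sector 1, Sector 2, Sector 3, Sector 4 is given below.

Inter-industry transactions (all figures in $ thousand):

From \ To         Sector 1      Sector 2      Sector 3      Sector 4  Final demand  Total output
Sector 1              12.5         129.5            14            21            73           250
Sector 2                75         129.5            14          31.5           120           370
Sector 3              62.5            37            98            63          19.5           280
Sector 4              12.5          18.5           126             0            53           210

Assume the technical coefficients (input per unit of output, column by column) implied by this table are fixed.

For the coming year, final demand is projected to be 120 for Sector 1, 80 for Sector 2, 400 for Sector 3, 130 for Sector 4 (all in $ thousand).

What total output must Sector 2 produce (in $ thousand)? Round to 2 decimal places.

Technical coefficients a_ij = z_ij / X_j:
  a_11 = 12.5/250 = 0.05, a_21 = 75/250 = 0.30, a_31 = 62.5/250 = 0.25, a_41 = 12.5/250 = 0.05
  a_12 = 129.5/370 = 0.35, a_22 = 129.5/370 = 0.35, a_32 = 37/370 = 0.10, a_42 = 18.5/370 = 0.05
  a_13 = 14/280 = 0.05, a_23 = 14/280 = 0.05, a_33 = 98/280 = 0.35, a_43 = 126/280 = 0.45
  a_14 = 21/210 = 0.10, a_24 = 31.5/210 = 0.15, a_34 = 63/210 = 0.30, a_44 = 0/210 = 0.00
I − A =
  [   0.95    -0.35    -0.05    -0.10]
  [  -0.30     0.65    -0.05    -0.15]
  [  -0.25    -0.10     0.65    -0.30]
  [  -0.05    -0.05    -0.45     1.00]
Compute the cofactors C_ij = (−1)^(i+j)·(3×3 minor ij) of I−A; the adjugate is their transpose:
adj(I−A) = Cᵀ =
  [ 0.317375   0.193750   0.102750   0.091625]
  [ 0.189500   0.461500   0.140250   0.130250]
  [ 0.205625   0.202750   0.498000   0.200375]
  [ 0.117875   0.124000   0.236250   0.314375]
det(I−A) = Σ_j (I−A)_1j·C_1j = (0.95)(0.317375) + (-0.35)(0.189500) + (-0.05)(0.205625) + (-0.10)(0.117875) = 0.2131125
(I − A)⁻¹ = adj(I−A) / det(I−A) ≈
  [   1.4892     0.9091     0.4821     0.4299]
  [   0.8892     2.1655     0.6581     0.6112]
  [   0.9649     0.9514     2.3368     0.9402]
  [   0.5531     0.5819     1.1086     1.4752]
x = (I − A)⁻¹ d = adj(I−A)·d / det(I−A), with det(I−A) = 0.2131125:
  x_1 = (0.317375·120 + 0.193750·80 + 0.102750·400 + 0.091625·130) / 0.2131125 = 106.59625 / 0.2131125 ≈ 500.19
  x_2 = (0.189500·120 + 0.461500·80 + 0.140250·400 + 0.130250·130) / 0.2131125 = 132.6925 / 0.2131125 ≈ 622.64
  x_3 = (0.205625·120 + 0.202750·80 + 0.498000·400 + 0.200375·130) / 0.2131125 = 266.14375 / 0.2131125 ≈ 1248.84
  x_4 = (0.117875·120 + 0.124000·80 + 0.236250·400 + 0.314375·130) / 0.2131125 = 159.43375 / 0.2131125 ≈ 748.12

x_2 = 622.64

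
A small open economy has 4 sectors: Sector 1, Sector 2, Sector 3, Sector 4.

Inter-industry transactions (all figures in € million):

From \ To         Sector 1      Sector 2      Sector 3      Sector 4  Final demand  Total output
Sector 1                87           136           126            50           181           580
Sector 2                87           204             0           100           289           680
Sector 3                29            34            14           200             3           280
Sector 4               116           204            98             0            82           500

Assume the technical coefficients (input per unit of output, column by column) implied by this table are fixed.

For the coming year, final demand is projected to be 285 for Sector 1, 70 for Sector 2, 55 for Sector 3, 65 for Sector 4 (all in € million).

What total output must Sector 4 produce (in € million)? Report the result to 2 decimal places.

x_4 = 379.87

Technical coefficients a_ij = z_ij / X_j:
  a_11 = 87/580 = 0.15, a_21 = 87/580 = 0.15, a_31 = 29/580 = 0.05, a_41 = 116/580 = 0.20
  a_12 = 136/680 = 0.20, a_22 = 204/680 = 0.30, a_32 = 34/680 = 0.05, a_42 = 204/680 = 0.30
  a_13 = 126/280 = 0.45, a_23 = 0/280 = 0.00, a_33 = 14/280 = 0.05, a_43 = 98/280 = 0.35
  a_14 = 50/500 = 0.10, a_24 = 100/500 = 0.20, a_34 = 200/500 = 0.40, a_44 = 0/500 = 0.00
I − A =
  [   0.85    -0.20    -0.45    -0.10]
  [  -0.15     0.70     0.00    -0.20]
  [  -0.05    -0.05     0.95    -0.40]
  [  -0.20    -0.30    -0.35     1.00]
Compute the cofactors C_ij = (−1)^(i+j)·(3×3 minor ij) of I−A; the adjugate is their transpose:
adj(I−A) = Cᵀ =
  [ 0.506500   0.268750   0.326500   0.235000]
  [ 0.163000   0.609250   0.150250   0.198250]
  [ 0.115500   0.171000   0.487500   0.240750]
  [ 0.190625   0.296375   0.281000   0.517625]
det(I−A) = Σ_j (I−A)_1j·C_1j = (0.85)(0.506500) + (-0.20)(0.163000) + (-0.45)(0.115500) + (-0.10)(0.190625) = 0.3268875
(I − A)⁻¹ = adj(I−A) / det(I−A) ≈
  [   1.5495     0.8221     0.9988     0.7189]
  [   0.4986     1.8638     0.4596     0.6065]
  [   0.3533     0.5231     1.4913     0.7365]
  [   0.5832     0.9067     0.8596     1.5835]
x = (I − A)⁻¹ d = adj(I−A)·d / det(I−A), with det(I−A) = 0.3268875:
  x_1 = (0.506500·285 + 0.268750·70 + 0.326500·55 + 0.235000·65) / 0.3268875 = 196.3975 / 0.3268875 ≈ 600.81
  x_2 = (0.163000·285 + 0.609250·70 + 0.150250·55 + 0.198250·65) / 0.3268875 = 110.2525 / 0.3268875 ≈ 337.28
  x_3 = (0.115500·285 + 0.171000·70 + 0.487500·55 + 0.240750·65) / 0.3268875 = 87.34875 / 0.3268875 ≈ 267.21
  x_4 = (0.190625·285 + 0.296375·70 + 0.281000·55 + 0.517625·65) / 0.3268875 = 124.175 / 0.3268875 ≈ 379.87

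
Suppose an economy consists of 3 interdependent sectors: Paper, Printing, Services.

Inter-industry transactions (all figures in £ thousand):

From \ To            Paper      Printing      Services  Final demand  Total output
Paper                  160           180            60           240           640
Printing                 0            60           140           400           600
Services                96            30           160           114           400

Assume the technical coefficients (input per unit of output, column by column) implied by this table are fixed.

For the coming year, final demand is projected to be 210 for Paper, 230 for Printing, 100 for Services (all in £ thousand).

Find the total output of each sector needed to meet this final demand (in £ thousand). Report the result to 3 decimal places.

Technical coefficients a_ij = z_ij / X_j:
  a_11 = 160/640 = 0.25, a_21 = 0/640 = 0.00, a_31 = 96/640 = 0.15
  a_12 = 180/600 = 0.30, a_22 = 60/600 = 0.10, a_32 = 30/600 = 0.05
  a_13 = 60/400 = 0.15, a_23 = 140/400 = 0.35, a_33 = 160/400 = 0.40
I − A =
  [   0.75    -0.30    -0.15]
  [   0.00     0.90    -0.35]
  [  -0.15    -0.05     0.60]
Cofactors of I−A, C_ij = (−1)^(i+j)·(minor ij) (rows/columns in the sector order above):
  C_11 = (0.90)(0.60) − (-0.35)(-0.05) = 0.5225
  C_12 = −[(0.00)(0.60) − (-0.35)(-0.15)] = 0.0525
  C_13 = (0.00)(-0.05) − (0.90)(-0.15) = 0.1350
  C_21 = −[(-0.30)(0.60) − (-0.15)(-0.05)] = 0.1875
  C_22 = (0.75)(0.60) − (-0.15)(-0.15) = 0.4275
  C_23 = −[(0.75)(-0.05) − (-0.30)(-0.15)] = 0.0825
  C_31 = (-0.30)(-0.35) − (-0.15)(0.90) = 0.2400
  C_32 = −[(0.75)(-0.35) − (-0.15)(0.00)] = 0.2625
  C_33 = (0.75)(0.90) − (-0.30)(0.00) = 0.6750
det(I−A) = Σ_j (I−A)_1j·C_1j = (0.75)(0.5225) + (-0.30)(0.0525) + (-0.15)(0.1350) = 0.355875
adj(I−A) = Cᵀ =
  [ 0.5225   0.1875   0.2400]
  [ 0.0525   0.4275   0.2625]
  [ 0.1350   0.0825   0.6750]
(I − A)⁻¹ = adj(I−A) / det(I−A) ≈
  [   1.4682     0.5269     0.6744]
  [   0.1475     1.2013     0.7376]
  [   0.3793     0.2318     1.8967]
x = (I − A)⁻¹ d = adj(I−A)·d / det(I−A), with det(I−A) = 0.355875:
  x_1 = (0.5225·210 + 0.1875·230 + 0.2400·100) / 0.355875 = 176.85 / 0.355875 ≈ 496.944
  x_2 = (0.0525·210 + 0.4275·230 + 0.2625·100) / 0.355875 = 135.60 / 0.355875 ≈ 381.033
  x_3 = (0.1350·210 + 0.0825·230 + 0.6750·100) / 0.355875 = 114.825 / 0.355875 ≈ 322.655

x_1 = 496.944, x_2 = 381.033, x_3 = 322.655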